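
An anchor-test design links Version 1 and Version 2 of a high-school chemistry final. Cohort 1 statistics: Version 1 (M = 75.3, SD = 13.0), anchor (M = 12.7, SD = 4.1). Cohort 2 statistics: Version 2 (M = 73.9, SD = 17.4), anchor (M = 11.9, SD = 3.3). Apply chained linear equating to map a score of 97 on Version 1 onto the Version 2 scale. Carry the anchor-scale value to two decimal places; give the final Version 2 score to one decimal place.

114.2

Version 1 → anchor (Cohort 1): v = (4.1/13.0)(97 − 75.3) + 12.7 = 19.54
anchor → Version 2 (Cohort 2): y = (17.4/3.3)(19.54 − 11.9) + 73.9 = 114.2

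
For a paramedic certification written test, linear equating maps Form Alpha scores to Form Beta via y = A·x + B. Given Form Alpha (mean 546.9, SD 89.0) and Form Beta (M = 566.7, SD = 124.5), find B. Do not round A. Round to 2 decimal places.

-198.35

A = SD_Y / SD_X = 124.5 / 89.0 = 1.398876
B = M_Y − A·M_X = 566.7 − 1.398876 × 546.9 = -198.35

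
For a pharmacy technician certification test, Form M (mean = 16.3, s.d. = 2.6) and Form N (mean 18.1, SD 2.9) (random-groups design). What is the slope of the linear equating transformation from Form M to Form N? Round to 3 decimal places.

1.115

A = SD_Y / SD_X = 2.9 / 2.6 = 1.115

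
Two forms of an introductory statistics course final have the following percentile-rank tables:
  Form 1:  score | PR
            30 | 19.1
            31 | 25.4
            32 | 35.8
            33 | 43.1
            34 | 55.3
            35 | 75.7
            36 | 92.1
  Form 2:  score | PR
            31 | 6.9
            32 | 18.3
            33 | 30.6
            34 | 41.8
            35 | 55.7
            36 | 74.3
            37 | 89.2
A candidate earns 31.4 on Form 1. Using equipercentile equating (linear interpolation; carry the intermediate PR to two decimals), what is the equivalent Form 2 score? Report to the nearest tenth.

32.9

PR of 31.4 on Form 1: 25.4 + (31.4 − 31)/(32 − 31) × (35.8 − 25.4) = 29.56
On Form 2, PR 29.56 falls between score 32 (PR 18.3) and 33 (PR 30.6).
Interpolate: 32 + (29.56 − 18.3)/(30.6 − 18.3) × (33 − 32) = 32.9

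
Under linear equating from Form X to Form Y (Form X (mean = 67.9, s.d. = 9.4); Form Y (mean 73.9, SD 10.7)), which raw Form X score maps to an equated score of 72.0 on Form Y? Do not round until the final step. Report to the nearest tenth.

Invert y = (SD_Y/SD_X)(x − M_X) + M_Y:
x = (SD_X/SD_Y)(y − M_Y) + M_X = (9.4/10.7)(72.0 − 73.9) + 67.9
x = 0.878505 × -1.900 + 67.9 = 66.2

66.2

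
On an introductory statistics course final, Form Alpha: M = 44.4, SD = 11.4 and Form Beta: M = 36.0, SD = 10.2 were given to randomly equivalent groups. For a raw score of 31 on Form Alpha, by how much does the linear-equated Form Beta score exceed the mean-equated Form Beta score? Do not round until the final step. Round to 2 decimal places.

1.41

Mean-equated: 31 + (36.0 − 44.4) = 22.60
Linear-equated: (10.2/11.4)(31 − 44.4) + 36.0 = 24.011
Difference = 24.011 − 22.60 = 1.41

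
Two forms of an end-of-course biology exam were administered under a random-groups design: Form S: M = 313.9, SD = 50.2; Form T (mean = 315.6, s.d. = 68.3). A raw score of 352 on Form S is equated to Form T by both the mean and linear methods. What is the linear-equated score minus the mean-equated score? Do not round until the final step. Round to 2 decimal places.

Mean-equated: 352 + (315.6 − 313.9) = 353.70
Linear-equated: (68.3/50.2)(352 − 313.9) + 315.6 = 367.437
Difference = 367.437 − 353.70 = 13.74

13.74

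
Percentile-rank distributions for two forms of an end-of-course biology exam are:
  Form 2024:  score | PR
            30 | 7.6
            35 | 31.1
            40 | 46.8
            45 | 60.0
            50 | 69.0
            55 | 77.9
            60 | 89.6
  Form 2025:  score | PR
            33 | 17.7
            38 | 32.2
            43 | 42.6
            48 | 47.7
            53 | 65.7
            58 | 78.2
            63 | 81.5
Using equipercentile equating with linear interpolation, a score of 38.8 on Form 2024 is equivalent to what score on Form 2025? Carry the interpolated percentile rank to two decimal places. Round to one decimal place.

PR of 38.8 on Form 2024: 31.1 + (38.8 − 35)/(40 − 35) × (46.8 − 31.1) = 43.03
On Form 2025, PR 43.03 falls between score 43 (PR 42.6) and 48 (PR 47.7).
Interpolate: 43 + (43.03 − 42.6)/(47.7 − 42.6) × (48 − 43) = 43.4

43.4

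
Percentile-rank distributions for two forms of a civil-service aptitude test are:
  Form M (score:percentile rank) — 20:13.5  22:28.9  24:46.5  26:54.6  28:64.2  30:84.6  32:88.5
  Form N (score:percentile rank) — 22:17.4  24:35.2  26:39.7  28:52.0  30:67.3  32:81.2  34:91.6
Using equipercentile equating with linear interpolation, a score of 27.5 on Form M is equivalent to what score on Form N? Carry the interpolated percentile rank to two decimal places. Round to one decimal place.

29.3

PR of 27.5 on Form M: 54.6 + (27.5 − 26)/(28 − 26) × (64.2 − 54.6) = 61.80
On Form N, PR 61.80 falls between score 28 (PR 52.0) and 30 (PR 67.3).
Interpolate: 28 + (61.80 − 52.0)/(67.3 − 52.0) × (30 − 28) = 29.3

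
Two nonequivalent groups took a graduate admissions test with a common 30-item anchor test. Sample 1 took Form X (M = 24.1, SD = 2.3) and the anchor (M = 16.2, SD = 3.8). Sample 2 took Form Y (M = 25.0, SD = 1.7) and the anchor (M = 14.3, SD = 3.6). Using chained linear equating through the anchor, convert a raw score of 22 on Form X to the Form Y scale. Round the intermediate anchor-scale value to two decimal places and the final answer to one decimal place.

Form X → anchor (Sample 1): v = (3.8/2.3)(22 − 24.1) + 16.2 = 12.73
anchor → Form Y (Sample 2): y = (1.7/3.6)(12.73 − 14.3) + 25.0 = 24.3

24.3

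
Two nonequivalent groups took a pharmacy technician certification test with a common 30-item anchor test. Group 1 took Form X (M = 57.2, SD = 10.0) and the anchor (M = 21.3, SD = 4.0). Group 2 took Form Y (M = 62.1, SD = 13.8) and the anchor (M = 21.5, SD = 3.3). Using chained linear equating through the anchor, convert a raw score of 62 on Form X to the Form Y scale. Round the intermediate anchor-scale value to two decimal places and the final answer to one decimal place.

69.3

Form X → anchor (Group 1): v = (4.0/10.0)(62 − 57.2) + 21.3 = 23.22
anchor → Form Y (Group 2): y = (13.8/3.3)(23.22 − 21.5) + 62.1 = 69.3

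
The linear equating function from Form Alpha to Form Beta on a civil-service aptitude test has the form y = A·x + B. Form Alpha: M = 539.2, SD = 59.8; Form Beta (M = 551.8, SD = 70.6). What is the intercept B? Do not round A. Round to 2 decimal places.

-84.78

A = SD_Y / SD_X = 70.6 / 59.8 = 1.180602
B = M_Y − A·M_X = 551.8 − 1.180602 × 539.2 = -84.78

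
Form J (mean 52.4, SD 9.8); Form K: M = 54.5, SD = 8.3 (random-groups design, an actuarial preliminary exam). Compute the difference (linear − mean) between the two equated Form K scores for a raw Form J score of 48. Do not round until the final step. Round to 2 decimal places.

Mean-equated: 48 + (54.5 − 52.4) = 50.10
Linear-equated: (8.3/9.8)(48 − 52.4) + 54.5 = 50.773
Difference = 50.773 − 50.10 = 0.67

0.67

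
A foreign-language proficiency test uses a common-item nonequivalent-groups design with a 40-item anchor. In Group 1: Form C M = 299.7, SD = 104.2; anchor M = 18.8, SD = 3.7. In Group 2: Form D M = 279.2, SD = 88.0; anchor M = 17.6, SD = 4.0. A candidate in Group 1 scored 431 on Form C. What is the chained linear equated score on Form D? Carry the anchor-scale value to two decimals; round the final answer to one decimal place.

Form C → anchor (Group 1): v = (3.7/104.2)(431 − 299.7) + 18.8 = 23.46
anchor → Form D (Group 2): y = (88.0/4.0)(23.46 − 17.6) + 279.2 = 408.1

408.1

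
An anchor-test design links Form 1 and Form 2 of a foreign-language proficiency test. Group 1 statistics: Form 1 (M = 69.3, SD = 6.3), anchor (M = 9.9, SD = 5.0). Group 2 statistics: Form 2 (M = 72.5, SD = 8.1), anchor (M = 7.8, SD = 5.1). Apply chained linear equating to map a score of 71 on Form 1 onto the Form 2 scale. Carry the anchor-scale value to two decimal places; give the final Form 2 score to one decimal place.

78.0

Form 1 → anchor (Group 1): v = (5.0/6.3)(71 − 69.3) + 9.9 = 11.25
anchor → Form 2 (Group 2): y = (8.1/5.1)(11.25 − 7.8) + 72.5 = 78.0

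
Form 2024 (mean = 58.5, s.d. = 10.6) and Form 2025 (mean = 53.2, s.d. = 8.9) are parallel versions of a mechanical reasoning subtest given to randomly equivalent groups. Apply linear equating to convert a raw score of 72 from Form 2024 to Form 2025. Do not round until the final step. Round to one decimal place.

64.5

Linear equating: y = (SD_Y/SD_X)(x − M_X) + M_Y
y = (8.9/10.6)(72 − 58.5) + 53.2
y = 0.839623 × 13.5 + 53.2 = 11.3349 + 53.2 = 64.5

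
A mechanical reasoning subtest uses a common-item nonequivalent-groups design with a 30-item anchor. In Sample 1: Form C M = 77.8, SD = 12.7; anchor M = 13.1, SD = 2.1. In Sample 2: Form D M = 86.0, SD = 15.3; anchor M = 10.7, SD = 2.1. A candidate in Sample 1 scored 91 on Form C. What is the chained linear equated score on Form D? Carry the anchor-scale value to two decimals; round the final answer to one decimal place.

119.4

Form C → anchor (Sample 1): v = (2.1/12.7)(91 − 77.8) + 13.1 = 15.28
anchor → Form D (Sample 2): y = (15.3/2.1)(15.28 − 10.7) + 86.0 = 119.4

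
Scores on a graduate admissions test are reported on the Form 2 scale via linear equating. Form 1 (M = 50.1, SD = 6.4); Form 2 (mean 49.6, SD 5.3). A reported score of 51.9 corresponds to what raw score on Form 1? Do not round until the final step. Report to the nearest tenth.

Invert y = (SD_Y/SD_X)(x − M_X) + M_Y:
x = (SD_X/SD_Y)(y − M_Y) + M_X = (6.4/5.3)(51.9 − 49.6) + 50.1
x = 1.207547 × 2.300 + 50.1 = 52.9

52.9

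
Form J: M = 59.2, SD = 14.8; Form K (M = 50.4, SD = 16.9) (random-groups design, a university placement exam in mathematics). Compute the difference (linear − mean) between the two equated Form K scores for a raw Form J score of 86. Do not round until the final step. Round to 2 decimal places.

Mean-equated: 86 + (50.4 − 59.2) = 77.20
Linear-equated: (16.9/14.8)(86 − 59.2) + 50.4 = 81.003
Difference = 81.003 − 77.20 = 3.80

3.80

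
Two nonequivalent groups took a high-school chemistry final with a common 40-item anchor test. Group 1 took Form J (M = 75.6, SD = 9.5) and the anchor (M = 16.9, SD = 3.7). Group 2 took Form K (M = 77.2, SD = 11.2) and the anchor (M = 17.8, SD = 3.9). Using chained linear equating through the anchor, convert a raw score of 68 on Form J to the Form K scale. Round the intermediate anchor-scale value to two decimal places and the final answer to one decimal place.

Form J → anchor (Group 1): v = (3.7/9.5)(68 − 75.6) + 16.9 = 13.94
anchor → Form K (Group 2): y = (11.2/3.9)(13.94 − 17.8) + 77.2 = 66.1

66.1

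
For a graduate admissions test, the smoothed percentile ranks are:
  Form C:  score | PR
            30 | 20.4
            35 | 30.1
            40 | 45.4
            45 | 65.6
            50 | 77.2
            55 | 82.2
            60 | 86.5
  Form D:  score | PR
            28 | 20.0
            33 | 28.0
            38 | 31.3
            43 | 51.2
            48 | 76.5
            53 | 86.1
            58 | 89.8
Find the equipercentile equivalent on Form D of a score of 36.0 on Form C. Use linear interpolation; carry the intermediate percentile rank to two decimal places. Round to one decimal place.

PR of 36.0 on Form C: 30.1 + (36.0 − 35)/(40 − 35) × (45.4 − 30.1) = 33.16
On Form D, PR 33.16 falls between score 38 (PR 31.3) and 43 (PR 51.2).
Interpolate: 38 + (33.16 − 31.3)/(51.2 − 31.3) × (43 − 38) = 38.5

38.5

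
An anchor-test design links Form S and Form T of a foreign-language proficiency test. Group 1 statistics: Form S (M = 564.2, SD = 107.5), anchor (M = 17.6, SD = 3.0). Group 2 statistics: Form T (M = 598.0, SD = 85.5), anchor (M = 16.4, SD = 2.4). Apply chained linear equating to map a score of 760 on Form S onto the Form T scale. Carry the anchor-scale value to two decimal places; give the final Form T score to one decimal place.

Form S → anchor (Group 1): v = (3.0/107.5)(760 − 564.2) + 17.6 = 23.06
anchor → Form T (Group 2): y = (85.5/2.4)(23.06 − 16.4) + 598.0 = 835.3

835.3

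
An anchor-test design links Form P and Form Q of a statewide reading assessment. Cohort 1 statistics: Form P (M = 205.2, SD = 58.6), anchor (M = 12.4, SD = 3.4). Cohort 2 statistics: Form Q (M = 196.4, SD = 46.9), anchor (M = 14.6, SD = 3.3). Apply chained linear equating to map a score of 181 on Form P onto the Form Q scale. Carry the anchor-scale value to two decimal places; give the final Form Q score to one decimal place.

Form P → anchor (Cohort 1): v = (3.4/58.6)(181 − 205.2) + 12.4 = 11.00
anchor → Form Q (Cohort 2): y = (46.9/3.3)(11.00 − 14.6) + 196.4 = 145.2

145.2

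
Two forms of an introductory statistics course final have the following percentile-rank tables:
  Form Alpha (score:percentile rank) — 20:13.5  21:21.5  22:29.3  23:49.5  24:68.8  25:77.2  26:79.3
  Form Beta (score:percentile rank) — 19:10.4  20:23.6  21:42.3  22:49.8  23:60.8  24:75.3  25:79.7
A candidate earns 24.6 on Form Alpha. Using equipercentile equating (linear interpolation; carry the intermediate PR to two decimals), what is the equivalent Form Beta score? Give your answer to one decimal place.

PR of 24.6 on Form Alpha: 68.8 + (24.6 − 24)/(25 − 24) × (77.2 − 68.8) = 73.84
On Form Beta, PR 73.84 falls between score 23 (PR 60.8) and 24 (PR 75.3).
Interpolate: 23 + (73.84 − 60.8)/(75.3 − 60.8) × (24 − 23) = 23.9

23.9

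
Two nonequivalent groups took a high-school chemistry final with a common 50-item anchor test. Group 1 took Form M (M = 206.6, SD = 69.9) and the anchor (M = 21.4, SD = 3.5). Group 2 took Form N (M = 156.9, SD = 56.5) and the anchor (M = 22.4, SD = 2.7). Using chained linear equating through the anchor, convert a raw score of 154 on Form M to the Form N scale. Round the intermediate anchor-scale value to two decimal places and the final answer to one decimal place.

Form M → anchor (Group 1): v = (3.5/69.9)(154 − 206.6) + 21.4 = 18.77
anchor → Form N (Group 2): y = (56.5/2.7)(18.77 − 22.4) + 156.9 = 80.9

80.9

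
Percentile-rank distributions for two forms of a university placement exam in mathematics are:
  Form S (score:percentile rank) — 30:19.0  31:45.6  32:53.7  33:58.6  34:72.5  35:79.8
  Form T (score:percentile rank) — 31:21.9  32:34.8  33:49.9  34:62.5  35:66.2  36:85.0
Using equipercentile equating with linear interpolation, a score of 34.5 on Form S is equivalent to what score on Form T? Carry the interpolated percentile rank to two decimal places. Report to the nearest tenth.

PR of 34.5 on Form S: 72.5 + (34.5 − 34)/(35 − 34) × (79.8 − 72.5) = 76.15
On Form T, PR 76.15 falls between score 35 (PR 66.2) and 36 (PR 85.0).
Interpolate: 35 + (76.15 − 66.2)/(85.0 − 66.2) × (36 − 35) = 35.5

35.5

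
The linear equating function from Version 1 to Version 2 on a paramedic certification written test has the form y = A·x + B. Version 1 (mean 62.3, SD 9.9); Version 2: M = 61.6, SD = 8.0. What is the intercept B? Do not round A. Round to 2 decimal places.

A = SD_Y / SD_X = 8.0 / 9.9 = 0.808081
B = M_Y − A·M_X = 61.6 − 0.808081 × 62.3 = 11.26

11.26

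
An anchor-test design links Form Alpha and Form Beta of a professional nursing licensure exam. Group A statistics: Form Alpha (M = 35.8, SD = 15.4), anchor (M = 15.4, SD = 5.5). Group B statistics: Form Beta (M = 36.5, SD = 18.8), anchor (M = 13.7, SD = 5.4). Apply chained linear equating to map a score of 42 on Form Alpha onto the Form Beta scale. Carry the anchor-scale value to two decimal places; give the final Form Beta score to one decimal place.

50.1

Form Alpha → anchor (Group A): v = (5.5/15.4)(42 − 35.8) + 15.4 = 17.61
anchor → Form Beta (Group B): y = (18.8/5.4)(17.61 − 13.7) + 36.5 = 50.1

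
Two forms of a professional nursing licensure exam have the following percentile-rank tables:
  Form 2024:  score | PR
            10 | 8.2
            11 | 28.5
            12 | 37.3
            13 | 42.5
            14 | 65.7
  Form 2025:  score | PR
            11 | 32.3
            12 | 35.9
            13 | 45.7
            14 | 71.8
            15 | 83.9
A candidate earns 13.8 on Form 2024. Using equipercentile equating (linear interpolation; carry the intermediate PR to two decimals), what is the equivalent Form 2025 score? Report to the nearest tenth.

PR of 13.8 on Form 2024: 42.5 + (13.8 − 13)/(14 − 13) × (65.7 − 42.5) = 61.06
On Form 2025, PR 61.06 falls between score 13 (PR 45.7) and 14 (PR 71.8).
Interpolate: 13 + (61.06 − 45.7)/(71.8 − 45.7) × (14 − 13) = 13.6

13.6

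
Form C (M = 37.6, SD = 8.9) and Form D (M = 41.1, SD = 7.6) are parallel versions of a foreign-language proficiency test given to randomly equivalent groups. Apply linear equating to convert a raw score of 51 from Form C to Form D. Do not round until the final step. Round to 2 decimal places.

52.54

Linear equating: y = (SD_Y/SD_X)(x − M_X) + M_Y
y = (7.6/8.9)(51 − 37.6) + 41.1
y = 0.853933 × 13.4 + 41.1 = 11.4427 + 41.1 = 52.54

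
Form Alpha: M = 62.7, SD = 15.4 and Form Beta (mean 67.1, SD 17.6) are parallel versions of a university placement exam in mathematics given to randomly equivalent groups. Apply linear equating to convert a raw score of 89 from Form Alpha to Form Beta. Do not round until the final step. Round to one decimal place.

97.2

Linear equating: y = (SD_Y/SD_X)(x − M_X) + M_Y
y = (17.6/15.4)(89 − 62.7) + 67.1
y = 1.142857 × 26.3 + 67.1 = 30.0571 + 67.1 = 97.2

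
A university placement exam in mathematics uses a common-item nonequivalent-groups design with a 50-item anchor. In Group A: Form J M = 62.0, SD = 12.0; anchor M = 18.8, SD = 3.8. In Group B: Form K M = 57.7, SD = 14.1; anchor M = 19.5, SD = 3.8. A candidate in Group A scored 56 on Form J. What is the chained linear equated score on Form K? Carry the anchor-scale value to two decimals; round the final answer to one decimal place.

Form J → anchor (Group A): v = (3.8/12.0)(56 − 62.0) + 18.8 = 16.90
anchor → Form K (Group B): y = (14.1/3.8)(16.90 − 19.5) + 57.7 = 48.1

48.1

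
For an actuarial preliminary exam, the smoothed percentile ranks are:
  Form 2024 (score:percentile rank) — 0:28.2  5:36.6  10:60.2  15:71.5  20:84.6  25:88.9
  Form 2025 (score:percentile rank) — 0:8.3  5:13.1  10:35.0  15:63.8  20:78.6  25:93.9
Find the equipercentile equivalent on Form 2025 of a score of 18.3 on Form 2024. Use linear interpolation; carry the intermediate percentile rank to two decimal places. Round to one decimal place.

PR of 18.3 on Form 2024: 71.5 + (18.3 − 15)/(20 − 15) × (84.6 − 71.5) = 80.15
On Form 2025, PR 80.15 falls between score 20 (PR 78.6) and 25 (PR 93.9).
Interpolate: 20 + (80.15 − 78.6)/(93.9 − 78.6) × (25 − 20) = 20.5

20.5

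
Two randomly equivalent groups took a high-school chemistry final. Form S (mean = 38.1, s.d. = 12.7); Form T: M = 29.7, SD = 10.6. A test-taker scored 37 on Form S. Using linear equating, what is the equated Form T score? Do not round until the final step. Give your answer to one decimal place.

28.8

Linear equating: y = (SD_Y/SD_X)(x − M_X) + M_Y
y = (10.6/12.7)(37 − 38.1) + 29.7
y = 0.834646 × -1.1 + 29.7 = -0.9181 + 29.7 = 28.8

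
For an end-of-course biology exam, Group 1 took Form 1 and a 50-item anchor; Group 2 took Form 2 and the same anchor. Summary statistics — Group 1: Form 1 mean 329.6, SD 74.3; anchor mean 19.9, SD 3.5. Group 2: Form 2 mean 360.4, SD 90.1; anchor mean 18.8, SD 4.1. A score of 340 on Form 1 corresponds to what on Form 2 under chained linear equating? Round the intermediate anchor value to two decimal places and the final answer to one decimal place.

395.3

Form 1 → anchor (Group 1): v = (3.5/74.3)(340 − 329.6) + 19.9 = 20.39
anchor → Form 2 (Group 2): y = (90.1/4.1)(20.39 − 18.8) + 360.4 = 395.3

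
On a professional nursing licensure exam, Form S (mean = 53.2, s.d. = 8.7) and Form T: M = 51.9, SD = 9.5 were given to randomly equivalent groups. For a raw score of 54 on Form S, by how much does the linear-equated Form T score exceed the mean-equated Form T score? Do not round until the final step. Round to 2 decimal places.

0.07

Mean-equated: 54 + (51.9 − 53.2) = 52.70
Linear-equated: (9.5/8.7)(54 − 53.2) + 51.9 = 52.774
Difference = 52.774 − 52.70 = 0.07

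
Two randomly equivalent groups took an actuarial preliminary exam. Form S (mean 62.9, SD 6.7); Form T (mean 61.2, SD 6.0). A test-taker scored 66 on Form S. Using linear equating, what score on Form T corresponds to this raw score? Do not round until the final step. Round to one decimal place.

Linear equating: y = (SD_Y/SD_X)(x − M_X) + M_Y
y = (6.0/6.7)(66 − 62.9) + 61.2
y = 0.895522 × 3.1 + 61.2 = 2.7761 + 61.2 = 64.0

64.0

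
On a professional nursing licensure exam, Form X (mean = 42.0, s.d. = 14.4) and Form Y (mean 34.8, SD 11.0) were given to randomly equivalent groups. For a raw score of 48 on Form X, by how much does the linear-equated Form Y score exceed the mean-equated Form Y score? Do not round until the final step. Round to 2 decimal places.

-1.42

Mean-equated: 48 + (34.8 − 42.0) = 40.80
Linear-equated: (11.0/14.4)(48 − 42.0) + 34.8 = 39.383
Difference = 39.383 − 40.80 = -1.42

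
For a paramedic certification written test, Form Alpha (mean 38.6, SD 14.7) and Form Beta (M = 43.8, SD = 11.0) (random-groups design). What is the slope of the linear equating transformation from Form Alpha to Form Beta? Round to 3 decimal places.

A = SD_Y / SD_X = 11.0 / 14.7 = 0.748

0.748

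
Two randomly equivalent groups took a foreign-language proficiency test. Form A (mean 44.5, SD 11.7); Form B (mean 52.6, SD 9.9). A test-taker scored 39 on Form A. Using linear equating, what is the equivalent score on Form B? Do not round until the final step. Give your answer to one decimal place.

Linear equating: y = (SD_Y/SD_X)(x − M_X) + M_Y
y = (9.9/11.7)(39 − 44.5) + 52.6
y = 0.846154 × -5.5 + 52.6 = -4.6538 + 52.6 = 47.9

47.9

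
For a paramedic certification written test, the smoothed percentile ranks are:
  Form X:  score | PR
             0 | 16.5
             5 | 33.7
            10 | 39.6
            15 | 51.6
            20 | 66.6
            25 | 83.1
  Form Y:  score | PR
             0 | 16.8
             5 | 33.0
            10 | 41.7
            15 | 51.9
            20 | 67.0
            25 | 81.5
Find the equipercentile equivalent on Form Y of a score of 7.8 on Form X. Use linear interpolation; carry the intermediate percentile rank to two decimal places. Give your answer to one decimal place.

7.3

PR of 7.8 on Form X: 33.7 + (7.8 − 5)/(10 − 5) × (39.6 − 33.7) = 37.00
On Form Y, PR 37.00 falls between score 5 (PR 33.0) and 10 (PR 41.7).
Interpolate: 5 + (37.00 − 33.0)/(41.7 − 33.0) × (10 − 5) = 7.3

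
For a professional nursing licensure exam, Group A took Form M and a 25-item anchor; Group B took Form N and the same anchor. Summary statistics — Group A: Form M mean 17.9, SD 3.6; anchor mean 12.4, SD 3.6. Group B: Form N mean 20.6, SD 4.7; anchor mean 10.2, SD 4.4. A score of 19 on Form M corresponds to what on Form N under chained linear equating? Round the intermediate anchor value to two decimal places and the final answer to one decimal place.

24.1

Form M → anchor (Group A): v = (3.6/3.6)(19 − 17.9) + 12.4 = 13.50
anchor → Form N (Group B): y = (4.7/4.4)(13.50 − 10.2) + 20.6 = 24.1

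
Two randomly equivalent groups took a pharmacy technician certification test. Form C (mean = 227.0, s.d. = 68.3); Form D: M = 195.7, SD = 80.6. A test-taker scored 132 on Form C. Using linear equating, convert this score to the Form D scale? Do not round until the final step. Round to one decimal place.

83.6

Linear equating: y = (SD_Y/SD_X)(x − M_X) + M_Y
y = (80.6/68.3)(132 − 227.0) + 195.7
y = 1.180088 × -95.0 + 195.7 = -112.1083 + 195.7 = 83.6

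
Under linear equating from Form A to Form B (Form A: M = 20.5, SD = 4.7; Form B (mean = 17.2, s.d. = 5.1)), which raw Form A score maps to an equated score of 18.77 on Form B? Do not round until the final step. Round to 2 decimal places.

21.95

Invert y = (SD_Y/SD_X)(x − M_X) + M_Y:
x = (SD_X/SD_Y)(y − M_Y) + M_X = (4.7/5.1)(18.77 − 17.2) + 20.5
x = 0.921569 × 1.570 + 20.5 = 21.95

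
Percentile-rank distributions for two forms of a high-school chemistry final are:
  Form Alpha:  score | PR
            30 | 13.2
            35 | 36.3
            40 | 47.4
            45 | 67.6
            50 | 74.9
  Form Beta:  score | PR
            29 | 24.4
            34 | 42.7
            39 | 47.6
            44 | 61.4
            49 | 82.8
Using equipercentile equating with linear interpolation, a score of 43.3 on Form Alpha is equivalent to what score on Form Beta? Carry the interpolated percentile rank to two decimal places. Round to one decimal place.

PR of 43.3 on Form Alpha: 47.4 + (43.3 − 40)/(45 − 40) × (67.6 − 47.4) = 60.73
On Form Beta, PR 60.73 falls between score 39 (PR 47.6) and 44 (PR 61.4).
Interpolate: 39 + (60.73 − 47.6)/(61.4 − 47.6) × (44 − 39) = 43.8

43.8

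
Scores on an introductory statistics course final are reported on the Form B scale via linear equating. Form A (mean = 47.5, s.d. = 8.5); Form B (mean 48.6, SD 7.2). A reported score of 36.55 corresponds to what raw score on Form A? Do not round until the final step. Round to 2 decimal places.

33.27

Invert y = (SD_Y/SD_X)(x − M_X) + M_Y:
x = (SD_X/SD_Y)(y − M_Y) + M_X = (8.5/7.2)(36.55 − 48.6) + 47.5
x = 1.180556 × -12.050 + 47.5 = 33.27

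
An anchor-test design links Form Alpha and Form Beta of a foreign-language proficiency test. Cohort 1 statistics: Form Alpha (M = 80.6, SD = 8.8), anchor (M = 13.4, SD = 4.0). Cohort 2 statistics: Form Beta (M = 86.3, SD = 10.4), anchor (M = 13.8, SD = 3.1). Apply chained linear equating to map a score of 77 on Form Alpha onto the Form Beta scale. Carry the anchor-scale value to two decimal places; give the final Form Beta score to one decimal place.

Form Alpha → anchor (Cohort 1): v = (4.0/8.8)(77 − 80.6) + 13.4 = 11.76
anchor → Form Beta (Cohort 2): y = (10.4/3.1)(11.76 − 13.8) + 86.3 = 79.5

79.5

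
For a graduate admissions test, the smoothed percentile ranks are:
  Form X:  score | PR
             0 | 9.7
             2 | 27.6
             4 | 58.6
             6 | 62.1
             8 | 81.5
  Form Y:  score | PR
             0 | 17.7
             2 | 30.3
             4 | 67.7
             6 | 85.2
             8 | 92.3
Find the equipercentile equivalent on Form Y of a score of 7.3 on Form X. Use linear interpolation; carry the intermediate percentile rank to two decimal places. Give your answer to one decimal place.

4.8

PR of 7.3 on Form X: 62.1 + (7.3 − 6)/(8 − 6) × (81.5 − 62.1) = 74.71
On Form Y, PR 74.71 falls between score 4 (PR 67.7) and 6 (PR 85.2).
Interpolate: 4 + (74.71 − 67.7)/(85.2 − 67.7) × (6 − 4) = 4.8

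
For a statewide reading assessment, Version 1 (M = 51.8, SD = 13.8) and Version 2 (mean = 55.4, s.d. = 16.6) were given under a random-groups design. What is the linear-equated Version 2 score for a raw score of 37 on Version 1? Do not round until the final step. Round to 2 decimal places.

37.60

Linear equating: y = (SD_Y/SD_X)(x − M_X) + M_Y
y = (16.6/13.8)(37 − 51.8) + 55.4
y = 1.202899 × -14.8 + 55.4 = -17.8029 + 55.4 = 37.60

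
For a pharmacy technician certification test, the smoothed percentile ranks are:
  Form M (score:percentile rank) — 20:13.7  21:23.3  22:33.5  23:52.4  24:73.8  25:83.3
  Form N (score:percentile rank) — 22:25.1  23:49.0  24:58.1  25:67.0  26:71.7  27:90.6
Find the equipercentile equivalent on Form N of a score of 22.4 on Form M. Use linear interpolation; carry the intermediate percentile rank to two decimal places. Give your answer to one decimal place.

22.7

PR of 22.4 on Form M: 33.5 + (22.4 − 22)/(23 − 22) × (52.4 − 33.5) = 41.06
On Form N, PR 41.06 falls between score 22 (PR 25.1) and 23 (PR 49.0).
Interpolate: 22 + (41.06 − 25.1)/(49.0 − 25.1) × (23 − 22) = 22.7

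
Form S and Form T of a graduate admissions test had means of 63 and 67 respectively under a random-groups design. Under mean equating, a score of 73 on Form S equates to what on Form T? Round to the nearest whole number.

77

Mean equating: y = x + (M_Y − M_X) = 73 + (67 − 63) = 77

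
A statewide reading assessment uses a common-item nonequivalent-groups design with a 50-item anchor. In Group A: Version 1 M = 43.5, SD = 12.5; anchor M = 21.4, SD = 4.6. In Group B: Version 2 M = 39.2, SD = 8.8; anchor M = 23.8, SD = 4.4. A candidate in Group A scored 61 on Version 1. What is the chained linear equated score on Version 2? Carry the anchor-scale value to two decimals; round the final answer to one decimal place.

Version 1 → anchor (Group A): v = (4.6/12.5)(61 − 43.5) + 21.4 = 27.84
anchor → Version 2 (Group B): y = (8.8/4.4)(27.84 − 23.8) + 39.2 = 47.3

47.3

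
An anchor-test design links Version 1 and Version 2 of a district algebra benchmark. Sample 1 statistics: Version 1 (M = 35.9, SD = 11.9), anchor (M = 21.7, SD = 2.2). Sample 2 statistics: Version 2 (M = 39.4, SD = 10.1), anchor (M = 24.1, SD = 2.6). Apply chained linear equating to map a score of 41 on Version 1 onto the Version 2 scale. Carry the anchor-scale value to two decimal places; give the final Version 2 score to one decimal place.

33.7

Version 1 → anchor (Sample 1): v = (2.2/11.9)(41 − 35.9) + 21.7 = 22.64
anchor → Version 2 (Sample 2): y = (10.1/2.6)(22.64 − 24.1) + 39.4 = 33.7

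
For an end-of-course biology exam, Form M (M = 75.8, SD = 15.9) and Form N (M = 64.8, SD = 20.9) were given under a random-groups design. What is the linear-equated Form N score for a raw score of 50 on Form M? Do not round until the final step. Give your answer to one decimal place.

30.9

Linear equating: y = (SD_Y/SD_X)(x − M_X) + M_Y
y = (20.9/15.9)(50 − 75.8) + 64.8
y = 1.314465 × -25.8 + 64.8 = -33.9132 + 64.8 = 30.9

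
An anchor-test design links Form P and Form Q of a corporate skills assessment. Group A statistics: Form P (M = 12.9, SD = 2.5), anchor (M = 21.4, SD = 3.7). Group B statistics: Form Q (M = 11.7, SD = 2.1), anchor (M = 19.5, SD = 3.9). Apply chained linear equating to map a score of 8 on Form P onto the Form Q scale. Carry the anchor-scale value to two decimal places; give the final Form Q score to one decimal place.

8.8

Form P → anchor (Group A): v = (3.7/2.5)(8 − 12.9) + 21.4 = 14.15
anchor → Form Q (Group B): y = (2.1/3.9)(14.15 − 19.5) + 11.7 = 8.8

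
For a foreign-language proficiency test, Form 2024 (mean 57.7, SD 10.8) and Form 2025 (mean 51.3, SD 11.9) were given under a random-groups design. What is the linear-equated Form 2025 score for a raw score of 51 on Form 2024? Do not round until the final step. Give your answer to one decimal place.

Linear equating: y = (SD_Y/SD_X)(x − M_X) + M_Y
y = (11.9/10.8)(51 − 57.7) + 51.3
y = 1.101852 × -6.7 + 51.3 = -7.3824 + 51.3 = 43.9

43.9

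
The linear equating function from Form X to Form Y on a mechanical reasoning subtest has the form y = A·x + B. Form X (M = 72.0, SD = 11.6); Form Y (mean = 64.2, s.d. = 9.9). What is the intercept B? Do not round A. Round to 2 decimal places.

2.75

A = SD_Y / SD_X = 9.9 / 11.6 = 0.853448
B = M_Y − A·M_X = 64.2 − 0.853448 × 72.0 = 2.75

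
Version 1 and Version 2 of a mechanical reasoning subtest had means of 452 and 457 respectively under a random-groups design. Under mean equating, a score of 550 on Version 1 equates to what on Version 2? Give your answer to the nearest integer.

555

Mean equating: y = x + (M_Y − M_X) = 550 + (457 − 452) = 555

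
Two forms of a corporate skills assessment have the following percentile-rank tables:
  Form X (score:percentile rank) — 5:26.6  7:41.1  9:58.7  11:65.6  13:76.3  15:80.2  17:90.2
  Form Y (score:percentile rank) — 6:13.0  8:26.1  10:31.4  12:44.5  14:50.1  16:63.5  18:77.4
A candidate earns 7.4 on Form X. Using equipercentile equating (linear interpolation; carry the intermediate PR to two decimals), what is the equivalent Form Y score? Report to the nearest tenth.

PR of 7.4 on Form X: 41.1 + (7.4 − 7)/(9 − 7) × (58.7 − 41.1) = 44.62
On Form Y, PR 44.62 falls between score 12 (PR 44.5) and 14 (PR 50.1).
Interpolate: 12 + (44.62 − 44.5)/(50.1 − 44.5) × (14 − 12) = 12.0

12.0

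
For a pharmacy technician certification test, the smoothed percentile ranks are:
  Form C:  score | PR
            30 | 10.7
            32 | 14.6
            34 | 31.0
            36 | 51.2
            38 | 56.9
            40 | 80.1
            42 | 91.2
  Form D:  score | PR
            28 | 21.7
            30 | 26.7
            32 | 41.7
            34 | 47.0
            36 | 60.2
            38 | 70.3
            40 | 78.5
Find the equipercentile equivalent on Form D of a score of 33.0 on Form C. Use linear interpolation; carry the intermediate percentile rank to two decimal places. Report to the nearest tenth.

28.4

PR of 33.0 on Form C: 14.6 + (33.0 − 32)/(34 − 32) × (31.0 − 14.6) = 22.80
On Form D, PR 22.80 falls between score 28 (PR 21.7) and 30 (PR 26.7).
Interpolate: 28 + (22.80 − 21.7)/(26.7 − 21.7) × (30 − 28) = 28.4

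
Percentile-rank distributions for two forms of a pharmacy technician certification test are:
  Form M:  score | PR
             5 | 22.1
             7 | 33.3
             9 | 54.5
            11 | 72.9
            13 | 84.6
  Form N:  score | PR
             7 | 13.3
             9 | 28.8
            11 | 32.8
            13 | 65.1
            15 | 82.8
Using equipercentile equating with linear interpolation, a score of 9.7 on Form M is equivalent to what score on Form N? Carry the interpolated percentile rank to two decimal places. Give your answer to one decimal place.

12.7

PR of 9.7 on Form M: 54.5 + (9.7 − 9)/(11 − 9) × (72.9 − 54.5) = 60.94
On Form N, PR 60.94 falls between score 11 (PR 32.8) and 13 (PR 65.1).
Interpolate: 11 + (60.94 − 32.8)/(65.1 − 32.8) × (13 − 11) = 12.7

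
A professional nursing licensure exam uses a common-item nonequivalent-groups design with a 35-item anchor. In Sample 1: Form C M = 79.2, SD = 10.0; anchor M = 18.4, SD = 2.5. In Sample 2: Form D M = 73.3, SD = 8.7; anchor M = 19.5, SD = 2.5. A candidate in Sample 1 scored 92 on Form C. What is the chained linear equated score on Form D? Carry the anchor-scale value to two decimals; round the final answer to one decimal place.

Form C → anchor (Sample 1): v = (2.5/10.0)(92 − 79.2) + 18.4 = 21.60
anchor → Form D (Sample 2): y = (8.7/2.5)(21.60 − 19.5) + 73.3 = 80.6

80.6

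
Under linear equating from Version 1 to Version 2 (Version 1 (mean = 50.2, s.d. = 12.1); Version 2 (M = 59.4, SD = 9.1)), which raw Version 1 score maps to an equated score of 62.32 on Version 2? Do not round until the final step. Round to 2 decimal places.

Invert y = (SD_Y/SD_X)(x − M_X) + M_Y:
x = (SD_X/SD_Y)(y − M_Y) + M_X = (12.1/9.1)(62.32 − 59.4) + 50.2
x = 1.329670 × 2.920 + 50.2 = 54.08

54.08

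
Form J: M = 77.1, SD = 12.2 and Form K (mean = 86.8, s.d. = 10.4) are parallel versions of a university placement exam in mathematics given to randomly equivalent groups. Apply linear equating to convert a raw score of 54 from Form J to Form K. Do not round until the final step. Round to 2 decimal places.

Linear equating: y = (SD_Y/SD_X)(x − M_X) + M_Y
y = (10.4/12.2)(54 − 77.1) + 86.8
y = 0.852459 × -23.1 + 86.8 = -19.6918 + 86.8 = 67.11

67.11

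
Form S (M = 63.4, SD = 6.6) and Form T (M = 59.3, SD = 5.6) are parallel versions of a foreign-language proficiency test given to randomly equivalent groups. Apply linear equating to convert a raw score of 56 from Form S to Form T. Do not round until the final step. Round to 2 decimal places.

53.02

Linear equating: y = (SD_Y/SD_X)(x − M_X) + M_Y
y = (5.6/6.6)(56 − 63.4) + 59.3
y = 0.848485 × -7.4 + 59.3 = -6.2788 + 59.3 = 53.02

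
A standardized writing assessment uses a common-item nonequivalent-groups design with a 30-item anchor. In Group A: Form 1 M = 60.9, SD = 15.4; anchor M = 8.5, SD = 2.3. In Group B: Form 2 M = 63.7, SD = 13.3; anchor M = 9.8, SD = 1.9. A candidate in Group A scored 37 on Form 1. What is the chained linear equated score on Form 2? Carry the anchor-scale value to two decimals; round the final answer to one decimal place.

Form 1 → anchor (Group A): v = (2.3/15.4)(37 − 60.9) + 8.5 = 4.93
anchor → Form 2 (Group B): y = (13.3/1.9)(4.93 − 9.8) + 63.7 = 29.6

29.6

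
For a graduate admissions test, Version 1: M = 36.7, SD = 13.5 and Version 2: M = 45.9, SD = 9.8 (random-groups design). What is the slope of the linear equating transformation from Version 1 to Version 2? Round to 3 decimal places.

A = SD_Y / SD_X = 9.8 / 13.5 = 0.726

0.726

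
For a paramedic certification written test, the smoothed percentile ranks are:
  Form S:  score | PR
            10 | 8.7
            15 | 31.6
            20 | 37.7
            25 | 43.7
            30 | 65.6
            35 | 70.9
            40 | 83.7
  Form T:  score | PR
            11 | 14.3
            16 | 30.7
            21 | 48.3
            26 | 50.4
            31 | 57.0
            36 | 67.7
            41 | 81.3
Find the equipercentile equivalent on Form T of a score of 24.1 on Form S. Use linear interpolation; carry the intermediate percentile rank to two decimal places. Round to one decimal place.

PR of 24.1 on Form S: 37.7 + (24.1 − 20)/(25 − 20) × (43.7 − 37.7) = 42.62
On Form T, PR 42.62 falls between score 16 (PR 30.7) and 21 (PR 48.3).
Interpolate: 16 + (42.62 − 30.7)/(48.3 − 30.7) × (21 − 16) = 19.4

19.4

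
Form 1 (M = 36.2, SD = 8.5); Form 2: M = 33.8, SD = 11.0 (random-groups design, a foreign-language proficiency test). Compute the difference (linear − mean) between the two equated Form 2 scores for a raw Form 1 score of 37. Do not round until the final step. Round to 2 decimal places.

0.24

Mean-equated: 37 + (33.8 − 36.2) = 34.60
Linear-equated: (11.0/8.5)(37 − 36.2) + 33.8 = 34.835
Difference = 34.835 − 34.60 = 0.24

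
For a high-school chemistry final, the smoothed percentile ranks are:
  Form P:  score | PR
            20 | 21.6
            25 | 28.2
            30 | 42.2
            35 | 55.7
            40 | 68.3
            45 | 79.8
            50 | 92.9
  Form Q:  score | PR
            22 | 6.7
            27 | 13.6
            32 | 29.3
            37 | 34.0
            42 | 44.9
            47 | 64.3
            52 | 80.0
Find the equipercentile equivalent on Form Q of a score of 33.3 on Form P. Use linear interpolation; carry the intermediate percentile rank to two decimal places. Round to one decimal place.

PR of 33.3 on Form P: 42.2 + (33.3 − 30)/(35 − 30) × (55.7 − 42.2) = 51.11
On Form Q, PR 51.11 falls between score 42 (PR 44.9) and 47 (PR 64.3).
Interpolate: 42 + (51.11 − 44.9)/(64.3 − 44.9) × (47 − 42) = 43.6

43.6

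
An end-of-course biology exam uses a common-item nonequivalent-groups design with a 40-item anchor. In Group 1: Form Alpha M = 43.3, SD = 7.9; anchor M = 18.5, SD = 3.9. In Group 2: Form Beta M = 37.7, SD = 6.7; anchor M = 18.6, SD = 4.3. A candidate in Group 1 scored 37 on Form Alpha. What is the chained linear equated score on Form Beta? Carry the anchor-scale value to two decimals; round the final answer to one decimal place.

32.7

Form Alpha → anchor (Group 1): v = (3.9/7.9)(37 − 43.3) + 18.5 = 15.39
anchor → Form Beta (Group 2): y = (6.7/4.3)(15.39 − 18.6) + 37.7 = 32.7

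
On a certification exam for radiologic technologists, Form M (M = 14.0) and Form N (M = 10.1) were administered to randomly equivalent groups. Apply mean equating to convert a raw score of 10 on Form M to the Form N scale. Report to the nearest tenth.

6.1

Mean equating: y = x + (M_Y − M_X) = 10 + (10.1 − 14.0) = 6.1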